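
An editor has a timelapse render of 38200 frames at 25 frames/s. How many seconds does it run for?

Running time = 38200 / (25) = 1528 s.

1528 seconds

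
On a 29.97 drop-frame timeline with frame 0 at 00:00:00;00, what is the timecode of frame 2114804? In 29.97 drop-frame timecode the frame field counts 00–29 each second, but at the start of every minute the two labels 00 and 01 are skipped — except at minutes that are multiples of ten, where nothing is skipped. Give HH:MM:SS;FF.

Ten DF minutes hold 17982 frames, so frame 2114804 lies in block 117 (frames 2103894–2121875) with 10910 frames into that block.
The block's first minute is 1800 frames and the rest 1798 each; 10910 frames reaches minute 6, so 117 × 18 + 6 × 2 = 2118 labels have been skipped so far.
Adding those back, label number 2114804 + 2118 = 2116922 at 30 labels/s is 70564 s + 2 f = 19 h 36 min 4 s frame 2, i.e. 19:36:04;02.

19:36:04;02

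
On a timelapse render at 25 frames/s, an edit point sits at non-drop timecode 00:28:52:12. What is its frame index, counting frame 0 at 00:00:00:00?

43312

Total seconds to the label: (0 × 3600 + 28 × 60 + 52) = 1732.
Frame index = 1732 × 25 + 12 = 43312.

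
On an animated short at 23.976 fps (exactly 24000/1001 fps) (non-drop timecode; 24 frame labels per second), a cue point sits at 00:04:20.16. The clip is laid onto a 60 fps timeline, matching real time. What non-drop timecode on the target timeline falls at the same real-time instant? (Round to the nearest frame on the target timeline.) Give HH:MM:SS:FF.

00:04:20:56

Source frame index: (0×3600 + 4×60 + 20) × 24 + 16 = 6256.
Real time: 6256 / (24000/1001) = 391391/1500 s.
Target frame: (391391/1500) × (60) = 391391/25 ≈ 15655.640 → 15656.
At 60 labels/s: frame 15656 → 00:04:20:56.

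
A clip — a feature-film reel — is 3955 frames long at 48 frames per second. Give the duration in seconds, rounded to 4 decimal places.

82.3958 seconds

Running time = 3955 × 1/48 = 3955/48 s ≈ 82.3958 s.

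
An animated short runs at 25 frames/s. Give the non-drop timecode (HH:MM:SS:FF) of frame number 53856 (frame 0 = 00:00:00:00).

00:35:54:06

53856 ÷ 25 = 2154 full seconds, remainder 6 frames.
2154 s = 0 h 35 min 54 s.
Timecode: 00:35:54:06.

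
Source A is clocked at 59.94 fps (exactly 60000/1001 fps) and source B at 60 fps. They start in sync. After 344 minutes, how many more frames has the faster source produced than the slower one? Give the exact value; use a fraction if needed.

344 min = 20640 s.
A emits 60000/1001 × 20640 = 1238400000/1001 frames; B emits 60 × 20640 = 1238400.
Difference = 1238400/1001 frames (≈ 1237.1628); B is ahead of A.

1238400/1001 frames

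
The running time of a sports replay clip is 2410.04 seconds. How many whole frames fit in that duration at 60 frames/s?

144602 frames

Frames = 2410.04 × 60 = 723012/5 ≈ 144602.4000.
Complete frames: 144602.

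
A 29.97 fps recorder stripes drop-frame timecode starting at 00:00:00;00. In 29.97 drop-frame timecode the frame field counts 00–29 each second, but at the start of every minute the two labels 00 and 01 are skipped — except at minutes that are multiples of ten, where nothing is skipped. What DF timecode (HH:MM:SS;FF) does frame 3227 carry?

Each 10-minute DF block holds 10 × 60 × 30 − 9 × 2 = 17982 frames. 3227 ÷ 17982 → 0 full blocks, remainder 3227.
Within the partial block the first minute is 1800 frames and each further minute 1798, so 1 further minute boundary passed. Total skipped labels = 18 × 0 + 2 × 1 = 2.
Non-drop label index = 3227 + 2 = 3229; at 30 labels/s that is 00:01:47:19, i.e. DF 00:01:47;19.

00:01:47;19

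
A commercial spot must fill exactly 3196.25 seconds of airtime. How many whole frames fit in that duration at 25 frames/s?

Frames = 3196.25 × 25 = 319625/4 ≈ 79906.2500.
Complete frames: 79906.

79906 frames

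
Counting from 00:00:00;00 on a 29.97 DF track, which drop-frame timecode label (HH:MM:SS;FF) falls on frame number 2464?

Each 10-minute DF block holds 10 × 60 × 30 − 9 × 2 = 17982 frames. 2464 ÷ 17982 → 0 full blocks, remainder 2464.
Within the partial block the first minute is 1800 frames and each further minute 1798, so 1 further minute boundary passed. Total skipped labels = 18 × 0 + 2 × 1 = 2.
Non-drop label index = 2464 + 2 = 2466; at 30 labels/s that is 00:01:22:06, i.e. DF 00:01:22;06.

00:01:22;06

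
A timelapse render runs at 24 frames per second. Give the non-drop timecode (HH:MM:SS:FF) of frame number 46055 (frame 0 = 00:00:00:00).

46055 ÷ 24 = 1918 full seconds, remainder 23 frames.
1918 s = 0 h 31 min 58 s.
Timecode: 00:31:58:23.

00:31:58:23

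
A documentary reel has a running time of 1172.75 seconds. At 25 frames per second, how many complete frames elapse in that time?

Frames = 1172.75 × 25 = 117275/4 ≈ 29318.7500.
Complete frames: 29318.

29318 frames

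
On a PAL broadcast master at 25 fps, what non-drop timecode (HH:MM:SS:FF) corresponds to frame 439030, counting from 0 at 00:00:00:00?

439030 ÷ 25 = 17561 full seconds, remainder 5 frames.
17561 s = 4 h 52 min 41 s.
Timecode: 04:52:41:05.

04:52:41:05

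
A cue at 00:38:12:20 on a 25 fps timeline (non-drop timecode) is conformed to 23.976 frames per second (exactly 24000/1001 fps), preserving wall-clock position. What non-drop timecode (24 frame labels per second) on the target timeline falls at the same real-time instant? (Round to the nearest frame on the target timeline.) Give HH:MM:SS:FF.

00:38:10:12

Source frame index: (0×3600 + 38×60 + 12) × 25 + 20 = 57320.
Real time: 57320 / (25) = 11464/5 s.
Target frame: (11464/5) × (24000/1001) = 55027200/1001 ≈ 54972.228 → 54972.
At 24 labels/s: frame 54972 → 00:38:10:12.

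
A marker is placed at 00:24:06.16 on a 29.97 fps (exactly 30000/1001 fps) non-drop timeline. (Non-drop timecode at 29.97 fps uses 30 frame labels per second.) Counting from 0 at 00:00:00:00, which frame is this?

Total seconds to the label: (0 × 3600 + 24 × 60 + 6) = 1446.
Frame index = 1446 × 30 + 16 = 43396.

43396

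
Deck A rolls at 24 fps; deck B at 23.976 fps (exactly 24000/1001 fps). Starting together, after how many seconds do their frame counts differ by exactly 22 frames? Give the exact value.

11011/12 seconds

The gap grows by |24000/1001 − 24| = 24/1001 frames per second.
Time for a 22-frame gap: 22 ÷ (24/1001) = 11011/12 s.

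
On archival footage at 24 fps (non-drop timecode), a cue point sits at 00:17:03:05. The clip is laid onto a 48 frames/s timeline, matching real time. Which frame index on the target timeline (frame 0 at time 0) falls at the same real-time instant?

Source frame index: (0×3600 + 17×60 + 3) × 24 + 5 = 24557.
Real time: 24557 / (24) = 24557/24 s.
Target frame: (24557/24) × (48) = 49114.

frame 49114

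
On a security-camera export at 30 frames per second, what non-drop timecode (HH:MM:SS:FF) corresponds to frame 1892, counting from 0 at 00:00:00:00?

1892 ÷ 30 = 63 full seconds, remainder 2 frames.
63 s = 0 h 1 min 3 s.
Timecode: 00:01:03:02.

00:01:03:02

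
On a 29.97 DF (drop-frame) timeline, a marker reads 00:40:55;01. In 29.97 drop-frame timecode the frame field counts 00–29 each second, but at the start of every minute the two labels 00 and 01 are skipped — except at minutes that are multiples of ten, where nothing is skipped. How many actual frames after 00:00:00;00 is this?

73579

Complete 10-minute blocks: 4, each 17982 frames → 71928.
Remaining 0 whole minutes in the current block: 0 frames.
Within the current minute: 55 × 30 + 1 = 1651. Total = 71928 + 0 + 1651 = 73579.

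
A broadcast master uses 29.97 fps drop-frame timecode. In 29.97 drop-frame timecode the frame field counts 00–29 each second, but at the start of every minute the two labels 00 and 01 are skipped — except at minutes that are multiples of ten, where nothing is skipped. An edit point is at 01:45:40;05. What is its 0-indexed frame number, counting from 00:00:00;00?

190015

Complete 10-minute blocks: 10, each 17982 frames → 179820.
Remaining 5 whole minutes in the current block: 1800 + 4 × 1798 = 8992 frames.
Within the current minute: 40 × 30 + 5 − 2 = 1203 (labels ;00/;01 skipped at this minute). Total = 179820 + 8992 + 1203 = 190015.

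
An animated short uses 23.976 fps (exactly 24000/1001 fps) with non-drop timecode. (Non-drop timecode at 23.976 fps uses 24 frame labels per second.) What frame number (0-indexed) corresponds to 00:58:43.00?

Total seconds to the label: (0 × 3600 + 58 × 60 + 43) = 3523.
Frame index = 3523 × 24 + 0 = 84552.

frame 84552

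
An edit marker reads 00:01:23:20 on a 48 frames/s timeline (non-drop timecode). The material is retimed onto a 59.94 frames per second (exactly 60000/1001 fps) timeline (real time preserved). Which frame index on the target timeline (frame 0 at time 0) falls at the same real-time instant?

frame 5000

Source frame index: (0×3600 + 1×60 + 23) × 48 + 20 = 4004.
Real time: 4004 / (48) = 1001/12 s.
Target frame: (1001/12) × (60000/1001) = 5000.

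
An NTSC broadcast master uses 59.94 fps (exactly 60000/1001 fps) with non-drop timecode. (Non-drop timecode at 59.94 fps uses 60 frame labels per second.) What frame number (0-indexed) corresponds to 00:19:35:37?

Total seconds to the label: (0 × 3600 + 19 × 60 + 35) = 1175.
Frame index = 1175 × 60 + 37 = 70537.

70537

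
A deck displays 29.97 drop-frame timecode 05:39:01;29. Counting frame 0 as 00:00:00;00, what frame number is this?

As if non-drop at 30 labels/s: (5 × 3600 + 39 × 60 + 1) × 30 + 29 = 610259.
Minute boundaries passed: 339; those not divisible by 10: 339 − 33 = 306; dropped labels = 2 × 306 = 612.
Actual frame index = 610259 − 612 = 609647.

609647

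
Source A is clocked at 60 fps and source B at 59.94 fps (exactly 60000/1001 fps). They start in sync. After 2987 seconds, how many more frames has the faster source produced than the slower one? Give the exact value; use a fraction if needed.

A emits 60 × 2987 = 179220 frames; B emits 60000/1001 × 2987 = 179220000/1001.
Difference = 179220/1001 frames (≈ 179.0410); B is behind A.

179220/1001 frames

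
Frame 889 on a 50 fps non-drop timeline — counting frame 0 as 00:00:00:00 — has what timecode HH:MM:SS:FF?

889 ÷ 50 = 17 full seconds, remainder 39 frames.
17 s = 0 h 0 min 17 s.
Timecode: 00:00:17:39.

00:00:17:39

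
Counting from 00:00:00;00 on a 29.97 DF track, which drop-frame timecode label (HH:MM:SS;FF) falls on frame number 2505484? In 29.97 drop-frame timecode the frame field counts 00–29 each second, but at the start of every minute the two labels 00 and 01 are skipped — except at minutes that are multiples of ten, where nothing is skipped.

Ten DF minutes hold 17982 frames, so frame 2505484 lies in block 139 (frames 2499498–2517479) with 5986 frames into that block.
The block's first minute is 1800 frames and the rest 1798 each; 5986 frames reaches minute 3, so 139 × 18 + 3 × 2 = 2508 labels have been skipped so far.
Adding those back, label number 2505484 + 2508 = 2507992 at 30 labels/s is 83599 s + 22 f = 23 h 13 min 19 s frame 22, i.e. 23:13:19;22.

23:13:19;22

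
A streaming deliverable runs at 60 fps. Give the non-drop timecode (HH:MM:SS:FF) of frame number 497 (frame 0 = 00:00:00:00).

00:00:08:17

497 ÷ 60 = 8 full seconds, remainder 17 frames.
8 s = 0 h 0 min 8 s.
Timecode: 00:00:08:17.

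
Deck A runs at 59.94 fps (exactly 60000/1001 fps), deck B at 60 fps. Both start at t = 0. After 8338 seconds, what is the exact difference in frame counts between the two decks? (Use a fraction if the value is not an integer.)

A emits 60000/1001 × 8338 = 45480000/91 frames; B emits 60 × 8338 = 500280.
Difference = 45480/91 frames (≈ 499.7802); B is ahead of A.

45480/91 frames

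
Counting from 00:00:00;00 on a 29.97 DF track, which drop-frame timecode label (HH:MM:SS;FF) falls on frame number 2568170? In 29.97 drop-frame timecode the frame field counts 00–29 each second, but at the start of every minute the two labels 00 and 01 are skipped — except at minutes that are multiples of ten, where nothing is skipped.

23:48:11;12

Ten DF minutes hold 17982 frames, so frame 2568170 lies in block 142 (frames 2553444–2571425) with 14726 frames into that block.
The block's first minute is 1800 frames and the rest 1798 each; 14726 frames reaches minute 8, so 142 × 18 + 8 × 2 = 2572 labels have been skipped so far.
Adding those back, label number 2568170 + 2572 = 2570742 at 30 labels/s is 85691 s + 12 f = 23 h 48 min 11 s frame 12, i.e. 23:48:11;12.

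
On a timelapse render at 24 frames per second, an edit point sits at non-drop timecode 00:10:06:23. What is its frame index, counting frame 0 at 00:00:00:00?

frame 14567

Total seconds to the label: (0 × 3600 + 10 × 60 + 6) = 606.
Frame index = 606 × 24 + 23 = 14567.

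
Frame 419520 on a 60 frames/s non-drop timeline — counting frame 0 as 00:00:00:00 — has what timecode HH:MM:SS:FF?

01:56:32:00

419520 ÷ 60 = 6992 full seconds, remainder 0 frames.
6992 s = 1 h 56 min 32 s.
Timecode: 01:56:32:00.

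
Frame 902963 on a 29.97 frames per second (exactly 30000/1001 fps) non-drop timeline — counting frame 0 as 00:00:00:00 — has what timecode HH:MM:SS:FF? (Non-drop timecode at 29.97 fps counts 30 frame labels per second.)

08:21:38:23

902963 ÷ 30 = 30098 full seconds, remainder 23 frames.
30098 s = 8 h 21 min 38 s.
Timecode: 08:21:38:23.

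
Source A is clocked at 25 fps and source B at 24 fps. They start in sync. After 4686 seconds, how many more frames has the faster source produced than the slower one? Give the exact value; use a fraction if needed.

4686 frames

A emits 25 × 4686 = 117150 frames; B emits 24 × 4686 = 112464.
Difference = 4686 frames; B is behind A.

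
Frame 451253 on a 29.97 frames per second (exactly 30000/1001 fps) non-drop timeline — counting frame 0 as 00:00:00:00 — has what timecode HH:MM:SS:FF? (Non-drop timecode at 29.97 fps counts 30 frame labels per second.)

04:10:41:23

451253 ÷ 30 = 15041 full seconds, remainder 23 frames.
15041 s = 4 h 10 min 41 s.
Timecode: 04:10:41:23.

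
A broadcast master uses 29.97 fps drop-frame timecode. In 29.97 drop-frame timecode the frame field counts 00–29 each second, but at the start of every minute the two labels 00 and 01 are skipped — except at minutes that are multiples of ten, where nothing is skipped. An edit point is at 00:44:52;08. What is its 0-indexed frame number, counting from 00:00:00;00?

Complete 10-minute blocks: 4, each 17982 frames → 71928.
Remaining 4 whole minutes in the current block: 1800 + 3 × 1798 = 7194 frames.
Within the current minute: 52 × 30 + 8 − 2 = 1566 (labels ;00/;01 skipped at this minute). Total = 71928 + 7194 + 1566 = 80688.

80688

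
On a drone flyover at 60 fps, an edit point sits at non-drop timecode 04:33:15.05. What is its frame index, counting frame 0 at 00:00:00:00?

Total seconds to the label: (4 × 3600 + 33 × 60 + 15) = 16395.
Frame index = 16395 × 60 + 5 = 983705.

frame 983705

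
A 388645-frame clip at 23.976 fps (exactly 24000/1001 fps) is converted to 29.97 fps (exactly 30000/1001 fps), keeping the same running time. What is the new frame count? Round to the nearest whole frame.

Frames at target rate = 388645 × (30000/1001) / (24000/1001) = 1943225/4 ≈ 485806.250.
Nearest whole frame: 485806.

485806 frames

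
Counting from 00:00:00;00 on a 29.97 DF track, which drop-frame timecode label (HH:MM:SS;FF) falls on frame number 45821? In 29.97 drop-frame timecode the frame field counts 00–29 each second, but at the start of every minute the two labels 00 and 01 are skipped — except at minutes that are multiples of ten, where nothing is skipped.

Ten DF minutes hold 17982 frames, so frame 45821 lies in block 2 (frames 35964–53945) with 9857 frames into that block.
The block's first minute is 1800 frames and the rest 1798 each; 9857 frames reaches minute 5, so 2 × 18 + 5 × 2 = 46 labels have been skipped so far.
Adding those back, label number 45821 + 46 = 45867 at 30 labels/s is 1528 s + 27 f = 0 h 25 min 28 s frame 27, i.e. 00:25:28;27.

00:25:28;27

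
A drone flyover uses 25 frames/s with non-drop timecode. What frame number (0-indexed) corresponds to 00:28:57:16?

43441

Total seconds to the label: (0 × 3600 + 28 × 60 + 57) = 1737.
Frame index = 1737 × 25 + 16 = 43441.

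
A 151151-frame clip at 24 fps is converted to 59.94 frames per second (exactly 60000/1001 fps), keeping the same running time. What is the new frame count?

377500 frames

Target frames = source frames × (target rate / source rate) = 151151 × (60000/1001)/(24) = 151151 × 2500/1001 = 377500.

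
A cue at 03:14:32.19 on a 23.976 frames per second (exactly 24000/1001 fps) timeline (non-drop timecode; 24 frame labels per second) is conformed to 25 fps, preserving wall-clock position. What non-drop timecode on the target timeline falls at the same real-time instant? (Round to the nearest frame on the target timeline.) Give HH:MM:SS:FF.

03:14:44:12

Source frame index: (3×3600 + 14×60 + 32) × 24 + 19 = 280147.
Real time: 280147 / (24000/1001) = 280427147/24000 s.
Target frame: (280427147/24000) × (25) = 280427147/960 ≈ 292111.611 → 292112.
At 25 labels/s: frame 292112 → 03:14:44:12.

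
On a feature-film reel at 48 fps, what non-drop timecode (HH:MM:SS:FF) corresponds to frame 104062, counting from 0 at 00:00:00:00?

104062 ÷ 48 = 2167 full seconds, remainder 46 frames.
2167 s = 0 h 36 min 7 s.
Timecode: 00:36:07:46.

00:36:07:46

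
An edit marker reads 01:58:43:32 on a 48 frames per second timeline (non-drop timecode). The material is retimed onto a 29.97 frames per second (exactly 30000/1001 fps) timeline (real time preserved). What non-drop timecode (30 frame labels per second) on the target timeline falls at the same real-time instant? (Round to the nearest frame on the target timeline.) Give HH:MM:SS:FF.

01:58:36:17

Source frame index: (1×3600 + 58×60 + 43) × 48 + 32 = 341936.
Real time: 341936 / (48) = 21371/3 s.
Target frame: (21371/3) × (30000/1001) = 30530000/143 ≈ 213496.503 → 213497.
At 30 labels/s: frame 213497 → 01:58:36:17.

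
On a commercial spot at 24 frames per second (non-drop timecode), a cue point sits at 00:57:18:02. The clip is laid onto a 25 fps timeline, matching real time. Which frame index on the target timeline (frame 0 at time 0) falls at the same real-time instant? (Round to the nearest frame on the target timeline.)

Source frame index: (0×3600 + 57×60 + 18) × 24 + 2 = 82514.
Real time: 82514 / (24) = 41257/12 s.
Target frame: (41257/12) × (25) = 1031425/12 ≈ 85952.083 → 85952.

frame 85952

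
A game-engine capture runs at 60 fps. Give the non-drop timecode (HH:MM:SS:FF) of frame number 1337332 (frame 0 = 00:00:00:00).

1337332 ÷ 60 = 22288 full seconds, remainder 52 frames.
22288 s = 6 h 11 min 28 s.
Timecode: 06:11:28:52.

06:11:28:52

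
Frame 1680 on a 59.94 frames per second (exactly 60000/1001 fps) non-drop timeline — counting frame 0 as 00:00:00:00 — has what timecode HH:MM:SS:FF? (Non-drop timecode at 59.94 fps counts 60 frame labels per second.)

00:00:28:00

1680 ÷ 60 = 28 full seconds, remainder 0 frames.
28 s = 0 h 0 min 28 s.
Timecode: 00:00:28:00.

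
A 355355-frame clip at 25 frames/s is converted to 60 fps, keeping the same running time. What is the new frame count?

Target frames = source frames × (target rate / source rate) = 355355 × (60)/(25) = 355355 × 12/5 = 852852.

852852 frames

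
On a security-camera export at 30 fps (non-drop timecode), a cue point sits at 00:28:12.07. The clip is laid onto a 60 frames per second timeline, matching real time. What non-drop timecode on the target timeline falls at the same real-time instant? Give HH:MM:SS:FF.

Source frame index: (0×3600 + 28×60 + 12) × 30 + 7 = 50767.
Real time: 50767 / (30) = 50767/30 s.
Target frame: (50767/30) × (60) = 101534.
At 60 labels/s: frame 101534 → 00:28:12:14.

00:28:12:14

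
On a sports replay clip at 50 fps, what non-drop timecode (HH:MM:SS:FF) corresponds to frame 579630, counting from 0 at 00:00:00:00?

579630 ÷ 50 = 11592 full seconds, remainder 30 frames.
11592 s = 3 h 13 min 12 s.
Timecode: 03:13:12:30.

03:13:12:30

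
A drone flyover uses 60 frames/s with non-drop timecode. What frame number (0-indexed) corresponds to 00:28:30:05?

Total seconds to the label: (0 × 3600 + 28 × 60 + 30) = 1710.
Frame index = 1710 × 60 + 5 = 102605.

102605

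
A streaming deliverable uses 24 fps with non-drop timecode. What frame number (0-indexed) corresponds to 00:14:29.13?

Total seconds to the label: (0 × 3600 + 14 × 60 + 29) = 869.
Frame index = 869 × 24 + 13 = 20869.

20869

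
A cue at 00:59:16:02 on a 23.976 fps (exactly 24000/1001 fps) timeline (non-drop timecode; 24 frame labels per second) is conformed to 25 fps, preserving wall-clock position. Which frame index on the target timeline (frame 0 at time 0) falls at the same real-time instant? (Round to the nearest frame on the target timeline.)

frame 88991

Source frame index: (0×3600 + 59×60 + 16) × 24 + 2 = 85346.
Real time: 85346 / (24000/1001) = 42715673/12000 s.
Target frame: (42715673/12000) × (25) = 42715673/480 ≈ 88990.985 → 88991.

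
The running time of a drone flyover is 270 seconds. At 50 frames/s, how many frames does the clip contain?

13500 frames

Frames = 270 × 50 = 13500.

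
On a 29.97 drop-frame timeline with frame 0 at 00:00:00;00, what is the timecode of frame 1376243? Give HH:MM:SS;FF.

Ten DF minutes hold 17982 frames, so frame 1376243 lies in block 76 (frames 1366632–1384613) with 9611 frames into that block.
The block's first minute is 1800 frames and the rest 1798 each; 9611 frames reaches minute 5, so 76 × 18 + 5 × 2 = 1378 labels have been skipped so far.
Adding those back, label number 1376243 + 1378 = 1377621 at 30 labels/s is 45920 s + 21 f = 12 h 45 min 20 s frame 21, i.e. 12:45:20;21.

12:45:20;21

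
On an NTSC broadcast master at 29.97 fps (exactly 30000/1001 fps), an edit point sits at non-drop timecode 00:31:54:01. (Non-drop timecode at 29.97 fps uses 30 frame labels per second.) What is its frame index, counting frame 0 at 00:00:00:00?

Total seconds to the label: (0 × 3600 + 31 × 60 + 54) = 1914.
Frame index = 1914 × 30 + 1 = 57421.

frame 57421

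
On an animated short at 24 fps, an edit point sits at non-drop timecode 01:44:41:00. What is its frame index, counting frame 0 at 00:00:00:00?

Total seconds to the label: (1 × 3600 + 44 × 60 + 41) = 6281.
Frame index = 6281 × 24 + 0 = 150744.

frame 150744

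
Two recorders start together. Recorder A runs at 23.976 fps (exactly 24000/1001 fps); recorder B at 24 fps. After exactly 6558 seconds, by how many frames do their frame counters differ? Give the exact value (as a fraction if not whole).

157392/1001 frames

A emits 24000/1001 × 6558 = 157392000/1001 frames; B emits 24 × 6558 = 157392.
Difference = 157392/1001 frames (≈ 157.2348); B is ahead of A.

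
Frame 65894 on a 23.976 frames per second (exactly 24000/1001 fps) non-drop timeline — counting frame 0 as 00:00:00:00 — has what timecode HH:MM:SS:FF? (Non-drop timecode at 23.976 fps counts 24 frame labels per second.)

00:45:45:14

65894 ÷ 24 = 2745 full seconds, remainder 14 frames.
2745 s = 0 h 45 min 45 s.
Timecode: 00:45:45:14.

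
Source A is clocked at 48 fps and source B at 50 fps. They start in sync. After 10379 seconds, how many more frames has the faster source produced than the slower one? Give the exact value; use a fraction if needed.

A emits 48 × 10379 = 498192 frames; B emits 50 × 10379 = 518950.
Difference = 20758 frames; B is ahead of A.

20758 frames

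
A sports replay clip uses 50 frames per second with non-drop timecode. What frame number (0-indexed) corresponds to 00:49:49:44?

Total seconds to the label: (0 × 3600 + 49 × 60 + 49) = 2989.
Frame index = 2989 × 50 + 44 = 149494.

149494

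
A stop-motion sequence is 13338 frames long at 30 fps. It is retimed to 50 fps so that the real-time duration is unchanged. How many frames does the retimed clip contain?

22230 frames

Target frames = source frames × (target rate / source rate) = 13338 × (50)/(30) = 13338 × 5/3 = 22230.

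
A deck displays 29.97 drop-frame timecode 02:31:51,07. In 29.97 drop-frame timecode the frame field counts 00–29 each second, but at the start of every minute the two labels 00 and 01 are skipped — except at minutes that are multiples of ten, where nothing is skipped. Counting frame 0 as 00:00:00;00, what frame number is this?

273065

Complete 10-minute blocks: 15, each 17982 frames → 269730.
Remaining 1 whole minute in the current block: 1800 + 0 × 1798 = 1800 frames.
Within the current minute: 51 × 30 + 7 − 2 = 1535 (labels ;00/;01 skipped at this minute). Total = 269730 + 1800 + 1535 = 273065.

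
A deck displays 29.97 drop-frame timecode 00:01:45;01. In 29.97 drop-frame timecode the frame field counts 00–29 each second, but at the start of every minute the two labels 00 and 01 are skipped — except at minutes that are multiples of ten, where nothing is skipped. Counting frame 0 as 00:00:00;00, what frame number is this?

Complete 10-minute blocks: 0, each 17982 frames → 0.
Remaining 1 whole minute in the current block: 1800 + 0 × 1798 = 1800 frames.
Within the current minute: 45 × 30 + 1 − 2 = 1349 (labels ;00/;01 skipped at this minute). Total = 0 + 1800 + 1349 = 3149.

3149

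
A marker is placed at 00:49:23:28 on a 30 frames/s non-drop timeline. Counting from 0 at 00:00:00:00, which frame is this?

Total seconds to the label: (0 × 3600 + 49 × 60 + 23) = 2963.
Frame index = 2963 × 30 + 28 = 88918.

frame 88918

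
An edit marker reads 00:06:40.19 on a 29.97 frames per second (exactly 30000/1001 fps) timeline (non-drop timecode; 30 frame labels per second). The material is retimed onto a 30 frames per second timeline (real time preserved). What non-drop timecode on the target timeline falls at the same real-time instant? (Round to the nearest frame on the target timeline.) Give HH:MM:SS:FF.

Source frame index: (0×3600 + 6×60 + 40) × 30 + 19 = 12019.
Real time: 12019 / (30000/1001) = 12031019/30000 s.
Target frame: (12031019/30000) × (30) = 12031019/1000 ≈ 12031.019 → 12031.
At 30 labels/s: frame 12031 → 00:06:41:01.

00:06:41:01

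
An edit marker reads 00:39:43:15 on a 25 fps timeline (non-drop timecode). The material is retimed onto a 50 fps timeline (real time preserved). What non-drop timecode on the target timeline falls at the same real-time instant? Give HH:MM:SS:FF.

00:39:43:30

Source frame index: (0×3600 + 39×60 + 43) × 25 + 15 = 59590.
Real time: 59590 / (25) = 11918/5 s.
Target frame: (11918/5) × (50) = 119180.
At 50 labels/s: frame 119180 → 00:39:43:30.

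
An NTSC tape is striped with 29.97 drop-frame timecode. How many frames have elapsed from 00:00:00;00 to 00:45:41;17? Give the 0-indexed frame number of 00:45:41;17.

As if non-drop at 30 labels/s: (0 × 3600 + 45 × 60 + 41) × 30 + 17 = 82247.
Minute boundaries passed: 45; those not divisible by 10: 45 − 4 = 41; dropped labels = 2 × 41 = 82.
Actual frame index = 82247 − 82 = 82165.

82165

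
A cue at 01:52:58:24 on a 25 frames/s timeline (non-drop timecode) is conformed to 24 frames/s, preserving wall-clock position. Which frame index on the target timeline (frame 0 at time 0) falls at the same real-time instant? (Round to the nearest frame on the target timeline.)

frame 162695

Source frame index: (1×3600 + 52×60 + 58) × 25 + 24 = 169474.
Real time: 169474 / (25) = 169474/25 s.
Target frame: (169474/25) × (24) = 4067376/25 ≈ 162695.040 → 162695.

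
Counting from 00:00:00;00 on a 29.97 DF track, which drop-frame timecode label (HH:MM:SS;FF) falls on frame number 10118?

Each 10-minute DF block holds 10 × 60 × 30 − 9 × 2 = 17982 frames. 10118 ÷ 17982 → 0 full blocks, remainder 10118.
Within the partial block the first minute is 1800 frames and each further minute 1798, so 5 further minute boundaries passed. Total skipped labels = 18 × 0 + 2 × 5 = 10.
Non-drop label index = 10118 + 10 = 10128; at 30 labels/s that is 00:05:37:18, i.e. DF 00:05:37;18.

00:05:37;18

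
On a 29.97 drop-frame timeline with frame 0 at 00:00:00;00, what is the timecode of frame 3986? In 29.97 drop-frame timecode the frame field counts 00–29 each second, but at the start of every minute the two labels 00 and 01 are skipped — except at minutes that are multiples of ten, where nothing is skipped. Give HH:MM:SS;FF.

Each 10-minute DF block holds 10 × 60 × 30 − 9 × 2 = 17982 frames. 3986 ÷ 17982 → 0 full blocks, remainder 3986.
Within the partial block the first minute is 1800 frames and each further minute 1798, so 2 further minute boundaries passed. Total skipped labels = 18 × 0 + 2 × 2 = 4.
Non-drop label index = 3986 + 4 = 3990; at 30 labels/s that is 00:02:13:00, i.e. DF 00:02:13;00.

00:02:13;00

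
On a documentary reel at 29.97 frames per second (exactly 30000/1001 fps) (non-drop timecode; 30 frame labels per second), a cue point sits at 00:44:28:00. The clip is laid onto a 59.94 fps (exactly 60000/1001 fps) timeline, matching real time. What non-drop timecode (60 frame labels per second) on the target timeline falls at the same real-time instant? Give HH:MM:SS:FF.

Source frame index: (0×3600 + 44×60 + 28) × 30 + 0 = 80040.
Real time: 80040 / (30000/1001) = 667667/250 s.
Target frame: (667667/250) × (60000/1001) = 160080.
At 60 labels/s: frame 160080 → 00:44:28:00.

00:44:28:00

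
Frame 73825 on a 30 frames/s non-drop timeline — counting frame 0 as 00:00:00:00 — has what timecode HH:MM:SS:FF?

00:41:00:25

73825 ÷ 30 = 2460 full seconds, remainder 25 frames.
2460 s = 0 h 41 min 0 s.
Timecode: 00:41:00:25.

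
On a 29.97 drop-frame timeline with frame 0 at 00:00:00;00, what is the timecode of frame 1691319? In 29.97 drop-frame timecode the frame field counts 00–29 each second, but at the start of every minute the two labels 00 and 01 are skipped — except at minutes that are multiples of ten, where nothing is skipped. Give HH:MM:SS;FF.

15:40:33;21

Each 10-minute DF block holds 10 × 60 × 30 − 9 × 2 = 17982 frames. 1691319 ÷ 17982 → 94 full blocks, remainder 1011.
Within the partial block the first minute is 1800 frames and each further minute 1798, so 0 further minute boundaries passed. Total skipped labels = 18 × 94 + 2 × 0 = 1692.
Non-drop label index = 1691319 + 1692 = 1693011; at 30 labels/s that is 15:40:33:21, i.e. DF 15:40:33;21.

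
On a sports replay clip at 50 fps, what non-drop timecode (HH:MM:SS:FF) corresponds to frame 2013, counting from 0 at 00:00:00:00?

2013 ÷ 50 = 40 full seconds, remainder 13 frames.
40 s = 0 h 0 min 40 s.
Timecode: 00:00:40:13.

00:00:40:13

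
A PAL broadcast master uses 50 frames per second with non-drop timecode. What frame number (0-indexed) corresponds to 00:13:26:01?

Total seconds to the label: (0 × 3600 + 13 × 60 + 26) = 806.
Frame index = 806 × 50 + 1 = 40301.

40301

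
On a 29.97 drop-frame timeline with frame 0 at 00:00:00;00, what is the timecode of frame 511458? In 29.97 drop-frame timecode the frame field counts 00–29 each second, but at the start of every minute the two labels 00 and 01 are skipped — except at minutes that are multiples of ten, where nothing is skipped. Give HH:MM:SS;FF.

Ten DF minutes hold 17982 frames, so frame 511458 lies in block 28 (frames 503496–521477) with 7962 frames into that block.
The block's first minute is 1800 frames and the rest 1798 each; 7962 frames reaches minute 4, so 28 × 18 + 4 × 2 = 512 labels have been skipped so far.
Adding those back, label number 511458 + 512 = 511970 at 30 labels/s is 17065 s + 20 f = 4 h 44 min 25 s frame 20, i.e. 04:44:25;20.

04:44:25;20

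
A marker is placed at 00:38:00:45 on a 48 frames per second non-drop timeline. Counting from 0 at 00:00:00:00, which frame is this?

frame 109485

Total seconds to the label: (0 × 3600 + 38 × 60 + 0) = 2280.
Frame index = 2280 × 48 + 45 = 109485.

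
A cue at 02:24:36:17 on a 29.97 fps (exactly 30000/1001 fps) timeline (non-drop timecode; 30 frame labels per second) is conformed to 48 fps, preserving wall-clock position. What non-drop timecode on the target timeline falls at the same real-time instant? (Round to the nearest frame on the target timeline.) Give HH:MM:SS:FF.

02:24:45:12

Source frame index: (2×3600 + 24×60 + 36) × 30 + 17 = 260297.
Real time: 260297 / (30000/1001) = 260557297/30000 s.
Target frame: (260557297/30000) × (48) = 260557297/625 ≈ 416891.675 → 416892.
At 48 labels/s: frame 416892 → 02:24:45:12.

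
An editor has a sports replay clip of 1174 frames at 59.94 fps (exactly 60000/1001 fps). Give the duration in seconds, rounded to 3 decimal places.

Running time = 1174 × 1001/60000 = 587587/30000 s ≈ 19.586 s.

19.586 seconds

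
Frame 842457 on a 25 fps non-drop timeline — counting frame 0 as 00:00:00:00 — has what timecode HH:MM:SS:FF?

842457 ÷ 25 = 33698 full seconds, remainder 7 frames.
33698 s = 9 h 21 min 38 s.
Timecode: 09:21:38:07.

09:21:38:07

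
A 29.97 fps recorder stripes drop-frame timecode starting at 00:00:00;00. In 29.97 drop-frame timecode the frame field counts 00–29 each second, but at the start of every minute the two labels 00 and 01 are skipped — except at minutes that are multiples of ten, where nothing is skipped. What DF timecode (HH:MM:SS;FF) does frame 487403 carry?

Ten DF minutes hold 17982 frames, so frame 487403 lies in block 27 (frames 485514–503495) with 1889 frames into that block.
The block's first minute is 1800 frames and the rest 1798 each; 1889 frames reaches minute 1, so 27 × 18 + 1 × 2 = 488 labels have been skipped so far.
Adding those back, label number 487403 + 488 = 487891 at 30 labels/s is 16263 s + 1 f = 4 h 31 min 3 s frame 1, i.e. 04:31:03;01.

04:31:03;01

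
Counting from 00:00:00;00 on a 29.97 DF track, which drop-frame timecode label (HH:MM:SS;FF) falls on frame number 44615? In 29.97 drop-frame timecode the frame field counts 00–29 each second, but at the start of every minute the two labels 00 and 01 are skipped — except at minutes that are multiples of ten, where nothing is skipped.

Ten DF minutes hold 17982 frames, so frame 44615 lies in block 2 (frames 35964–53945) with 8651 frames into that block.
The block's first minute is 1800 frames and the rest 1798 each; 8651 frames reaches minute 4, so 2 × 18 + 4 × 2 = 44 labels have been skipped so far.
Adding those back, label number 44615 + 44 = 44659 at 30 labels/s is 1488 s + 19 f = 0 h 24 min 48 s frame 19, i.e. 00:24:48;19.

00:24:48;19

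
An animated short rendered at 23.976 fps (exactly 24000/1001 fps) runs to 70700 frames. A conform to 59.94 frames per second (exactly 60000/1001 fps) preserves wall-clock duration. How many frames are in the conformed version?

176750 frames

Target frames = source frames × (target rate / source rate) = 70700 × (60000/1001)/(24000/1001) = 70700 × 5/2 = 176750.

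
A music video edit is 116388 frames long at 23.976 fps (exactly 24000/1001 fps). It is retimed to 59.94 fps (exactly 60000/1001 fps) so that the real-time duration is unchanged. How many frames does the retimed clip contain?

290970 frames

Frames at target rate = 116388 × (60000/1001) / (24000/1001) = 290970.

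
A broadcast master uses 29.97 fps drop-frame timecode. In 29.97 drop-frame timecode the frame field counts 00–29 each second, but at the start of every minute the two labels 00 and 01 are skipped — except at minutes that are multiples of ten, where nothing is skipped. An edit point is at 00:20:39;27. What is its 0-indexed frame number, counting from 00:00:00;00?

As if non-drop at 30 labels/s: (0 × 3600 + 20 × 60 + 39) × 30 + 27 = 37197.
Minute boundaries passed: 20; those not divisible by 10: 20 − 2 = 18; dropped labels = 2 × 18 = 36.
Actual frame index = 37197 − 36 = 37161.

37161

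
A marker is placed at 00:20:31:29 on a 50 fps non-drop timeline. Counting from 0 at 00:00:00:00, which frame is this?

frame 61579

Total seconds to the label: (0 × 3600 + 20 × 60 + 31) = 1231.
Frame index = 1231 × 50 + 29 = 61579.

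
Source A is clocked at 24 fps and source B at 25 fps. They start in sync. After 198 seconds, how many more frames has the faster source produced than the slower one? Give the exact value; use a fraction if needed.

198 frames

A emits 24 × 198 = 4752 frames; B emits 25 × 198 = 4950.
Difference = 198 frames; B is ahead of A.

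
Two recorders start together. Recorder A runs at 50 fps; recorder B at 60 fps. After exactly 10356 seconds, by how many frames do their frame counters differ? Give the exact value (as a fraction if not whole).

103560 frames

A emits 50 × 10356 = 517800 frames; B emits 60 × 10356 = 621360.
Difference = 103560 frames; B is ahead of A.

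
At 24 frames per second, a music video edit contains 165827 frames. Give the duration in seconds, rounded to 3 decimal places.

6909.458 seconds

Running time = 165827 × 1/24 = 165827/24 s ≈ 6909.458 s.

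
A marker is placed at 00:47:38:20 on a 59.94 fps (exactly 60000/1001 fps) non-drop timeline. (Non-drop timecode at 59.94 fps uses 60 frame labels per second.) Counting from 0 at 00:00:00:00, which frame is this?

171500

Total seconds to the label: (0 × 3600 + 47 × 60 + 38) = 2858.
Frame index = 2858 × 60 + 20 = 171500.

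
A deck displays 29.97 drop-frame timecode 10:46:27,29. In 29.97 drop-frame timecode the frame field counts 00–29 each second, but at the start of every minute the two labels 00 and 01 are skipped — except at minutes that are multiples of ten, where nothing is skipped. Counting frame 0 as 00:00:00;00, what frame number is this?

As if non-drop at 30 labels/s: (10 × 3600 + 46 × 60 + 27) × 30 + 29 = 1163639.
Minute boundaries passed: 646; those not divisible by 10: 646 − 64 = 582; dropped labels = 2 × 582 = 1164.
Actual frame index = 1163639 − 1164 = 1162475.

1162475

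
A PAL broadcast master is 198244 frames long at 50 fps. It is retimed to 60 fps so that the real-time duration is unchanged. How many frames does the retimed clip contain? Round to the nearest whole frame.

Frames at target rate = 198244 × (60) / (50) = 1189464/5 ≈ 237892.800.
Nearest whole frame: 237893.

237893 frames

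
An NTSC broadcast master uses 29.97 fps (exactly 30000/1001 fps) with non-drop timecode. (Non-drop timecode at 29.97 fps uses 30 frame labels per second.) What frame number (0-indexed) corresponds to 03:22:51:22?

Total seconds to the label: (3 × 3600 + 22 × 60 + 51) = 12171.
Frame index = 12171 × 30 + 22 = 365152.

365152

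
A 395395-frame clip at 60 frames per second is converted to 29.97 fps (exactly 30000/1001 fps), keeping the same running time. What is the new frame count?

197500 frames

Target frames = source frames × (target rate / source rate) = 395395 × (30000/1001)/(60) = 395395 × 500/1001 = 197500.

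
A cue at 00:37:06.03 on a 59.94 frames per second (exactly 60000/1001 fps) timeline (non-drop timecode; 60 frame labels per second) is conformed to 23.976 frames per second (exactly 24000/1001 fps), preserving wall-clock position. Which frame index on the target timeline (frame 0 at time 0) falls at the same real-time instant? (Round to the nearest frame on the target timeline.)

Source frame index: (0×3600 + 37×60 + 6) × 60 + 3 = 133563.
Real time: 133563 / (60000/1001) = 44565521/20000 s.
Target frame: (44565521/20000) × (24000/1001) = 267126/5 ≈ 53425.200 → 53425.

frame 53425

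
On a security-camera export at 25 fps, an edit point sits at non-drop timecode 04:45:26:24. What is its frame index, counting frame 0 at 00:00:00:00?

Total seconds to the label: (4 × 3600 + 45 × 60 + 26) = 17126.
Frame index = 17126 × 25 + 24 = 428174.

428174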